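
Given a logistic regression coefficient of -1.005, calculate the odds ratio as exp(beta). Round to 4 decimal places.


The odds ratio is computed as:
OR = e^(-1.005) = 0.3660.

0.3660


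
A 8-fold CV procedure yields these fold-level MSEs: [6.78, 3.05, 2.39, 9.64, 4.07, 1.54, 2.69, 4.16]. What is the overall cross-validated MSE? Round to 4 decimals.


Sum of fold MSEs = 34.3200.
Average = 34.3200 / 8 = 4.2900.

4.2900


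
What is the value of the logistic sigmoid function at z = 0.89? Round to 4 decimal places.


First, exp(-0.8900) = 0.4107.
Then sigma(z) = 1/(1 + 0.4107) = 0.7089.

0.7089


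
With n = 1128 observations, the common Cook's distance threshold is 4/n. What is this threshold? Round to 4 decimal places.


Using the rule of thumb:
Threshold = 4 / 1128 = 0.0035.

0.0035


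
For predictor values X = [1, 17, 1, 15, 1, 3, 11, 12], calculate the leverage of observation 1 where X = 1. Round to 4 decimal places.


Mean of X: xbar = 7.6250.
SXX = 325.8750.
For X = 1: h = 1/8 + (1 - 7.6250)^2/325.8750 = 0.2597.

0.2597


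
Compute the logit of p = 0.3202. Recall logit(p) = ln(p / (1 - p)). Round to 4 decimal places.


The odds are p/(1-p) = 0.3202 / 0.6798 = 0.4710.
logit(p) = ln(0.4710) = -0.7529.

-0.7529


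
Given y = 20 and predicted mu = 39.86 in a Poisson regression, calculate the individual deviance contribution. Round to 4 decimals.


First: ln(20/39.86) = -0.689641.
Then: 20 * -0.689641 = -13.792820.
y - mu = 20 - 39.86 = -19.86.
D = 2(-13.792820 - -19.86) = 12.134360, which rounds to 12.1344.

12.1344


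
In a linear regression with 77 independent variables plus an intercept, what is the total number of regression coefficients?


Total coefficients = number of predictors + 1 (for the intercept).
= 77 + 1 = 78.

78


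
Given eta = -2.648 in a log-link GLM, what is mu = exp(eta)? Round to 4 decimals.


Apply the inverse link:
mu = e^-2.648 = 0.0708.

0.0708


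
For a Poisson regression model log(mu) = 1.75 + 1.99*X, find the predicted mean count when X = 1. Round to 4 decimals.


Compute eta = 1.75 + 1.99 * 1 = 3.7400.
Apply inverse link: mu = e^3.7400 = 42.0980.

42.0980


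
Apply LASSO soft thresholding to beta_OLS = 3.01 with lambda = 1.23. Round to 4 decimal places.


Check: |3.01| = 3.01 vs lambda = 1.23.
Since |beta| > lambda, coefficient = sign(beta)*(|beta| - lambda) = 1.7800.
Soft-thresholded coefficient = 1.7800.

1.7800


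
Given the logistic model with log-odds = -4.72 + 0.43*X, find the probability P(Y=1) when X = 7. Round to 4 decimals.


z = -4.72 + 0.43 * 7 = -1.7100.
Sigmoid: P = 1 / (1 + exp(1.7100)) = 0.1532.

0.1532


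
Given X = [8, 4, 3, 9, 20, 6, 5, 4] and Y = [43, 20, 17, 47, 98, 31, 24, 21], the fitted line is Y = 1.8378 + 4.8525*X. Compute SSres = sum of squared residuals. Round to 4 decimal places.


Compute predicted values, then residuals = yi - yhat_i.
Residuals: [2.3422, -1.2478, 0.6047, 1.4897, -0.8878, 0.0472, -2.1003, -0.2478].
SSres = sum(residual^2) = 14.8909.

14.8909


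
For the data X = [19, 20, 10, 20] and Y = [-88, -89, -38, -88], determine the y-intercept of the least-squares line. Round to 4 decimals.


Compute b1 = -5.1625 from the OLS formula.
With xbar = 17.2500 and ybar = -75.7500, the intercept is:
b0 = -75.7500 - -5.1625 * 17.2500 = 13.3039.

13.3039


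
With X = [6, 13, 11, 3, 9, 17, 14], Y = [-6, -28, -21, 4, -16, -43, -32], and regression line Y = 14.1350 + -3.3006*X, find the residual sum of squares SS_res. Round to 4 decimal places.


Predicted values from Y = 14.1350 + -3.3006*X.
Residuals: [-0.3314, 0.7728, 1.1716, -0.2332, -0.4296, -1.0248, 0.0734].
SSres = 3.3742.

3.3742


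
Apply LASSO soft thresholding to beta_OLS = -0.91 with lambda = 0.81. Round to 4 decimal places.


|beta_OLS| = 0.91.
lambda = 0.81.
Since |beta| > lambda, coefficient = sign(beta)*(|beta| - lambda) = -0.1000.
Result = -0.1000.

-0.1000


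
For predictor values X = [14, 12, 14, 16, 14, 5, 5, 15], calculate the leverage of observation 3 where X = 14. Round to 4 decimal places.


n = 8, xbar = 11.8750.
SXX = sum((xi - xbar)^2) = 134.8750.
h = 1/8 + (14 - 11.8750)^2 / 134.8750 = 0.1585.

0.1585


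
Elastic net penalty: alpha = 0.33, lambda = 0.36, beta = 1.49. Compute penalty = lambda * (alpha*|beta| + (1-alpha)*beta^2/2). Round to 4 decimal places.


alpha * |beta| = 0.33 * 1.49 = 0.4917.
(1-alpha) * beta^2/2 = 0.67 * 2.2201/2 = 0.7437.
Total = 0.36 * (0.4917 + 0.7437) = 0.4448.

0.4448


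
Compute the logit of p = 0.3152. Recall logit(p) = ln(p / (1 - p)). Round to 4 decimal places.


1 - p = 0.6848.
p/(1-p) = 0.4603.
logit = ln(0.4603) = -0.7759.

-0.7759


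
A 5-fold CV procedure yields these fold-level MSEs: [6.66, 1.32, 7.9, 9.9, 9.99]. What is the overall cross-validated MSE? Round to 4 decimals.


Sum of fold MSEs = 35.7700.
Average = 35.7700 / 5 = 7.1540.

7.1540


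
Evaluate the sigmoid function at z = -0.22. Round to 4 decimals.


First, exp(0.2200) = 1.2461.
Then sigma(z) = 1/(1 + 1.2461) = 0.4452.

0.4452


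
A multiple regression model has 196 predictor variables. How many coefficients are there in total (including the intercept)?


Total coefficients = number of predictors + 1 (for the intercept).
= 196 + 1 = 197.

197


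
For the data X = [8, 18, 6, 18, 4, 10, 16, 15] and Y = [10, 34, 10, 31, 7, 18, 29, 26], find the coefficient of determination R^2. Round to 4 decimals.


The fitted line is Y = -1.9683 + 1.9026*X.
SSres = 18.8173, SStot = 803.8750.
R^2 = 1 - SSres/SStot = 0.9766.

0.9766


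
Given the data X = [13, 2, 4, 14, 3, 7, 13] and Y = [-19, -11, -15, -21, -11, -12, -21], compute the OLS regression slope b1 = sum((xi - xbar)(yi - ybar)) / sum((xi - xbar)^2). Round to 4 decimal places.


First compute the means: xbar = 8.0000, ybar = -15.7143.
Then S_xx = sum((xi - xbar)^2) = 164.0000.
S_xy = sum((xi - xbar)(yi - ybar)) = -133.0000.
b1 = S_xy / S_xx = -133.0000 / 164.0000 = -0.8110.

-0.8110


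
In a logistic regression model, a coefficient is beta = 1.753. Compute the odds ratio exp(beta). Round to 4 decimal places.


Odds ratio = exp(beta) = exp(1.753).
= 5.7719.

5.7719


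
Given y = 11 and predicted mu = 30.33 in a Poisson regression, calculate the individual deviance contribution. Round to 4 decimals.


First: ln(11/30.33) = -1.014242.
Then: 11 * -1.014242 = -11.156662.
y - mu = 11 - 30.33 = -19.33.
D = 2(-11.156662 - -19.33) = 16.346676, which rounds to 16.3467.

16.3467


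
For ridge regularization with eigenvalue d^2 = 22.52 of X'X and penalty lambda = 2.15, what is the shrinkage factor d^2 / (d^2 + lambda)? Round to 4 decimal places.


Denominator = d^2 + lambda = 22.52 + 2.15 = 24.6700.
Shrinkage = 22.52 / 24.6700 = 0.9128.

0.9128


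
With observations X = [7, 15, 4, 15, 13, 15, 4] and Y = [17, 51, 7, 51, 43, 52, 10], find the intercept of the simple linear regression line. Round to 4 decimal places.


The slope is b1 = 3.9520.
Sample means are xbar = 10.4286 and ybar = 33.0000.
Intercept: b0 = 33.0000 - (3.9520)(10.4286) = -8.2138.

-8.2138


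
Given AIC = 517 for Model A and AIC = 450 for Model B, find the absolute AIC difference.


|AIC_A - AIC_B| = |517 - 450| = 67.
Model B is preferred (lower AIC).

67


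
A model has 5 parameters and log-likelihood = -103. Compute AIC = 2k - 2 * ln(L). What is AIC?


AIC = 2*5 - 2*(-103).
= 10 + 206 = 216.

216


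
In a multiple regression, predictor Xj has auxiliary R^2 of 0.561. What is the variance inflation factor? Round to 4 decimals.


Using VIF = 1/(1 - R^2_j):
1 - 0.561 = 0.439.
VIF = 2.2779.

2.2779


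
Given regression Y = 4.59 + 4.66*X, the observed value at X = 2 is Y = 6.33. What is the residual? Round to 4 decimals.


Predicted = 4.59 + 4.66 * 2 = 13.9100.
Residual = 6.33 - 13.9100 = -7.5800.

-7.5800


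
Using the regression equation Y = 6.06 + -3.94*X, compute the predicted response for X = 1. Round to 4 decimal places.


Substitute X = 1 into the equation:
Y = 6.06 + -3.94 * 1 = 6.06 + -3.9400 = 2.1200.

2.1200


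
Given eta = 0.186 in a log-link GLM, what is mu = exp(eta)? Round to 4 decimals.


Apply the inverse link:
mu = e^0.186 = 1.2044.

1.2044


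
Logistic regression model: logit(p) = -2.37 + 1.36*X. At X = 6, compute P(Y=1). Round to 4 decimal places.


Compute z = -2.37 + (1.36)(6) = 5.7900.
exp(-z) = 0.0031.
P = 1/(1 + 0.0031) = 0.9970.

0.9970


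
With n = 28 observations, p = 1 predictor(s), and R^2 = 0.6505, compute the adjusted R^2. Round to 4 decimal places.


Plug in: Adj R^2 = 1 - (1 - 0.6505) * 27/26.
= 1 - 0.3495 * 27/26
= 1 - 9.4365 / 26
= 1 - 0.3629 = 0.6371.

0.6371


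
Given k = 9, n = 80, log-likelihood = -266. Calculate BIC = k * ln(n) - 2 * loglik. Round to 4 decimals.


k * ln(n) = 9 * ln(80) = 9 * 4.382027 = 39.438243.
-2 * loglik = -2 * (-266) = 532.
BIC = 39.438243 + 532 = 571.438243, which rounds to 571.4382.

571.4382


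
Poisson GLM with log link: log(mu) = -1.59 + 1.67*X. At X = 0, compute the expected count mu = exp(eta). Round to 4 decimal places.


Compute eta = -1.59 + 1.67 * 0 = -1.5900.
Apply inverse link: mu = e^-1.5900 = 0.2039.

0.2039


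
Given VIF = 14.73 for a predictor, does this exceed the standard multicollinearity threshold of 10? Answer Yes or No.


Check: VIF = 14.73 vs threshold = 10.
Since 14.73 >= 10, the answer is Yes.

Yes


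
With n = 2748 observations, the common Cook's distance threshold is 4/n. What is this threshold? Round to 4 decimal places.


Using the rule of thumb:
Threshold = 4 / 2748 = 0.0015.

0.0015


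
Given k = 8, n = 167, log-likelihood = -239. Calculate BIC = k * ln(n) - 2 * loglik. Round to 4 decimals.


ln(167) = 5.117994.
k * ln(n) = 8 * 5.117994 = 40.943952.
-2L = 478.
BIC = 40.943952 + 478 = 518.943952, which rounds to 518.9440.

518.9440


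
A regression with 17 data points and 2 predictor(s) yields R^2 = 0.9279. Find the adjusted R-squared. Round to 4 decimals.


Plug in: Adj R^2 = 1 - (1 - 0.9279) * 16/14.
= 1 - 0.0721 * 16/14
= 1 - 1.1536 / 14
= 1 - 0.0824 = 0.9176.

0.9176


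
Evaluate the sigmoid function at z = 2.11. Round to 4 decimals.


First, exp(-2.1100) = 0.1212.
Then sigma(z) = 1/(1 + 0.1212) = 0.8919.

0.8919


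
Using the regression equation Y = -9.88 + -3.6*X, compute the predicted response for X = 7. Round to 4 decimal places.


Predicted value:
Y = -9.88 + (-3.6)(7) = -9.88 + -25.2000 = -35.0800.

-35.0800


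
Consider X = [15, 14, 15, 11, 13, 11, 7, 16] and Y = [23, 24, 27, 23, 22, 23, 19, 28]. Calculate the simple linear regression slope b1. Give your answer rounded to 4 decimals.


First compute the means: xbar = 12.7500, ybar = 23.6250.
Then S_xx = sum((xi - xbar)^2) = 61.5000.
S_xy = sum((xi - xbar)(yi - ybar)) = 49.2500.
b1 = S_xy / S_xx = 49.2500 / 61.5000 = 0.8008.

0.8008


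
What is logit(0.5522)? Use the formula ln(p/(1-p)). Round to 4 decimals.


1 - p = 0.4478.
p/(1-p) = 1.2331.
logit = ln(1.2331) = 0.2096.

0.2096


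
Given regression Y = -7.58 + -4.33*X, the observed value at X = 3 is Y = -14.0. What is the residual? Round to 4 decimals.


Predicted = -7.58 + -4.33 * 3 = -20.5700.
Residual = -14.0 - -20.5700 = 6.5700.

6.5700


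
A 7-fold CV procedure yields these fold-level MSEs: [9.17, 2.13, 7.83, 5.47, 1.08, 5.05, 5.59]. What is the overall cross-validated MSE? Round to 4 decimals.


Sum of fold MSEs = 36.3200.
Average = 36.3200 / 7 = 5.1886.

5.1886


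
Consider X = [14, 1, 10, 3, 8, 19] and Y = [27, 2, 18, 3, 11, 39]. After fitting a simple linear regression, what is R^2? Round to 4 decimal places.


After computing the OLS fit (b0=-2.7847, b1=2.1220):
SSres = 19.9589, SStot = 1041.3333.
R^2 = 1 - 19.9589/1041.3333 = 0.9808.

0.9808


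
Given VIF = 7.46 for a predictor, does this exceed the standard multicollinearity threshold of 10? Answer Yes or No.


Compare VIF = 7.46 to the threshold of 10.
7.46 < 10, so the answer is No.

No


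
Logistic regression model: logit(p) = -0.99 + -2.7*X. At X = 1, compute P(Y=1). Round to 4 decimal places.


Compute z = -0.99 + (-2.7)(1) = -3.6900.
exp(-z) = 40.0448.
P = 1/(1 + 40.0448) = 0.0244.

0.0244


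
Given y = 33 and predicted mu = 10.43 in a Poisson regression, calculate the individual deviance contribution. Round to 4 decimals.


y/mu = 33/10.43 = 3.163950 (approx.), and ln(33/10.43) = 1.151821.
y * ln(y/mu) = 33 * 1.151821 = 38.010093.
y - mu = 22.57.
D = 2 * (38.010093 - 22.57) = 30.880186, which rounds to 30.8802.

30.8802


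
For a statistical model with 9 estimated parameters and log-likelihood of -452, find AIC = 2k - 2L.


AIC = 2*9 - 2*(-452).
= 18 + 904 = 922.

922


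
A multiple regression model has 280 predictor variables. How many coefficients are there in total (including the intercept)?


Each predictor gets one coefficient, plus one intercept.
Total parameters = 280 + 1 = 281.

281


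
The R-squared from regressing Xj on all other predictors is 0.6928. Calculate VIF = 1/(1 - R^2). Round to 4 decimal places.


Using VIF = 1/(1 - R^2_j):
1 - 0.6928 = 0.3072.
VIF = 3.2552.

3.2552


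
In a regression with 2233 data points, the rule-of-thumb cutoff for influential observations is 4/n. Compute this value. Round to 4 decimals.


Cook's distance cutoff = 4/n = 4/2233.
= 0.0018.

0.0018


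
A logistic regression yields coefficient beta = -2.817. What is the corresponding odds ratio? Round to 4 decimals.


Odds ratio = exp(beta) = exp(-2.817).
= 0.0598.

0.0598


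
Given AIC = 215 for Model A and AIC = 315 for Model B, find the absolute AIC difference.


Absolute difference = |215 - 315| = 100.
The model with lower AIC (A) is preferred.

100


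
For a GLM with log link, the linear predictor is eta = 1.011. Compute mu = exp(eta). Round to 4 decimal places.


Apply the inverse link:
mu = e^1.011 = 2.7483.

2.7483


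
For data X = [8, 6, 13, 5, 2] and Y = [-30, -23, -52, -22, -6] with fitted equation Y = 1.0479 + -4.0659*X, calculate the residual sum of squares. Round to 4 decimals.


Predicted values from Y = 1.0479 + -4.0659*X.
Residuals: [1.4793, 0.3475, -0.1912, -2.7184, 1.0839].
SSres = 10.9102.

10.9102


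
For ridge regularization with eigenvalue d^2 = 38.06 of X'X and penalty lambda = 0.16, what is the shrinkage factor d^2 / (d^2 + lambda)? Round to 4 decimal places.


Compute the denominator: 38.06 + 0.16 = 38.2200.
Shrinkage factor = 38.06 / 38.2200 = 0.9958.

0.9958


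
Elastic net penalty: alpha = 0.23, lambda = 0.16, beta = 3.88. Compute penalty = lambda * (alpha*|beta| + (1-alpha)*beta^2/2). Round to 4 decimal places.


Compute:
L1 = 0.23 * 3.88 = 0.8924.
L2 = 0.77 * 3.88^2 / 2 = 5.7959.
Penalty = 0.16 * (0.8924 + 5.7959) = 1.0701.

1.0701


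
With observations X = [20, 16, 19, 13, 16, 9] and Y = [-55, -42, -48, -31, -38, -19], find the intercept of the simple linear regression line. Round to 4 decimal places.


Compute b1 = -3.1227 from the OLS formula.
With xbar = 15.5000 and ybar = -38.8333, the intercept is:
b0 = -38.8333 - -3.1227 * 15.5000 = 9.5685.

9.5685


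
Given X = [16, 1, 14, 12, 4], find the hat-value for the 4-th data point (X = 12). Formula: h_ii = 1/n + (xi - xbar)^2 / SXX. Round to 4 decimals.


n = 5, xbar = 9.4000.
SXX = sum((xi - xbar)^2) = 171.2000.
h = 1/5 + (12 - 9.4000)^2 / 171.2000 = 0.2395.

0.2395


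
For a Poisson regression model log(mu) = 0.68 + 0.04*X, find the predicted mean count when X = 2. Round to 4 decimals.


Linear predictor: eta = 0.68 + (0.04)(2) = 0.7600.
Expected count: mu = exp(0.7600) = 2.1383.

2.1383


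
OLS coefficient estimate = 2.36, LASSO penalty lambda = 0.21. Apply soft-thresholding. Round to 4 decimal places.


|beta_OLS| = 2.36.
lambda = 0.21.
Since |beta| > lambda, coefficient = sign(beta)*(|beta| - lambda) = 2.1500.
Result = 2.1500.

2.1500


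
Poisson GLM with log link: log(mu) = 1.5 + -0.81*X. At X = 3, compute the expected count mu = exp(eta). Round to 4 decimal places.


Linear predictor: eta = 1.5 + (-0.81)(3) = -0.9300.
Expected count: mu = exp(-0.9300) = 0.3946.

0.3946


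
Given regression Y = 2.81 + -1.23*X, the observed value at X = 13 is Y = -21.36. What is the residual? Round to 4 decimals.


Predicted = 2.81 + -1.23 * 13 = -13.1800.
Residual = -21.36 - -13.1800 = -8.1800.

-8.1800


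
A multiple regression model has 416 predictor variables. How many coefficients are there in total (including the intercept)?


Each predictor gets one coefficient, plus one intercept.
Total parameters = 416 + 1 = 417.

417


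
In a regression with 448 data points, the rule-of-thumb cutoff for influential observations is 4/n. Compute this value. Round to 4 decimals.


The threshold is 4/n.
4/448 = 0.0089.

0.0089


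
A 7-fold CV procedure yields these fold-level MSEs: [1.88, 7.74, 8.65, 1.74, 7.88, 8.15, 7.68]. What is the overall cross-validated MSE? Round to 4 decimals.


Total MSE across folds = 43.7200.
CV-MSE = 43.7200/7 = 6.2457.

6.2457


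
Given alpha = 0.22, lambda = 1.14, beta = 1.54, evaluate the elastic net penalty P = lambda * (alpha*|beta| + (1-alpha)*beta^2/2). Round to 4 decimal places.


alpha * |beta| = 0.22 * 1.54 = 0.3388.
(1-alpha) * beta^2/2 = 0.78 * 2.3716/2 = 0.9249.
Total = 1.14 * (0.3388 + 0.9249) = 1.4406.

1.4406


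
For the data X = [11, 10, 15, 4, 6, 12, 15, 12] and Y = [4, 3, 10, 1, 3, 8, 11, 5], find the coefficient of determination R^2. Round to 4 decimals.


After computing the OLS fit (b0=-3.1286, b1=0.8239):
SSres = 18.6535, SStot = 91.8750.
R^2 = 1 - 18.6535/91.8750 = 0.7970.

0.7970


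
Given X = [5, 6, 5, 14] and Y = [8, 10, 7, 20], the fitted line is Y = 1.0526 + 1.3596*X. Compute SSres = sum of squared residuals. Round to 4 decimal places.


For each point, residual = actual - predicted.
Residuals: [0.1494, 0.7898, -0.8506, -0.0870].
Sum of squared residuals = 1.3772.

1.3772


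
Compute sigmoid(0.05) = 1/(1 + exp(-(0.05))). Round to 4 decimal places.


exp(-0.0500) = 0.9512.
1 + exp(-z) = 1.9512.
sigmoid = 1/1.9512 = 0.5125.

0.5125


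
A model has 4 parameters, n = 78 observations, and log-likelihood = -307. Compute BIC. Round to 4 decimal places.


k * ln(n) = 4 * ln(78) = 4 * 4.356709 = 17.426836.
-2 * loglik = -2 * (-307) = 614.
BIC = 17.426836 + 614 = 631.426836, which rounds to 631.4268.

631.4268


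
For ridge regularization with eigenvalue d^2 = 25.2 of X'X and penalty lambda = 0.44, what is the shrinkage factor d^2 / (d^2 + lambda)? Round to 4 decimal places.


Compute the denominator: 25.2 + 0.44 = 25.6400.
Shrinkage factor = 25.2 / 25.6400 = 0.9828.

0.9828


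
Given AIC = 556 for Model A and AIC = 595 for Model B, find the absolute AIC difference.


|AIC_A - AIC_B| = |556 - 595| = 39.
Model A is preferred (lower AIC).

39


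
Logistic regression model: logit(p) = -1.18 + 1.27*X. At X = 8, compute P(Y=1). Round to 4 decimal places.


z = -1.18 + 1.27 * 8 = 8.9800.
Sigmoid: P = 1 / (1 + exp(-8.9800)) = 0.9999.

0.9999


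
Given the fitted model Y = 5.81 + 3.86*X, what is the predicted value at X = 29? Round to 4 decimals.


Predicted value:
Y = 5.81 + (3.86)(29) = 5.81 + 111.9400 = 117.7500.

117.7500


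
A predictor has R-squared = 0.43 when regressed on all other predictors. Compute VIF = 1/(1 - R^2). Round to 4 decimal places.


Denominator: 1 - 0.43 = 0.57.
VIF = 1 / 0.57 = 1.7544.

1.7544


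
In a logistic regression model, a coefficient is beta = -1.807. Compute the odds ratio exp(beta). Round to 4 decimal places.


exp(-1.807) = 0.1641.
So the odds ratio is 0.1641.

0.1641


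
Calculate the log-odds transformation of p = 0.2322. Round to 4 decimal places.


1 - p = 0.7678.
p/(1-p) = 0.3024.
logit = ln(0.3024) = -1.1959.

-1.1959


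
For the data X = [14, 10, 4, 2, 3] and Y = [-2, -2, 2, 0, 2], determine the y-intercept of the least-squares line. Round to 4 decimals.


First find the slope: b1 = -0.3172.
Means: xbar = 6.6000, ybar = 0.0000.
b0 = ybar - b1 * xbar = 0.0000 - -0.3172 * 6.6000 = 2.0933.

2.0933


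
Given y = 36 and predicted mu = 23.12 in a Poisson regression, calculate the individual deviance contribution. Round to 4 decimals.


First: ln(36/23.12) = 0.442821.
Then: 36 * 0.442821 = 15.941556.
y - mu = 36 - 23.12 = 12.88.
D = 2(15.941556 - 12.88) = 6.123112, which rounds to 6.1231.

6.1231


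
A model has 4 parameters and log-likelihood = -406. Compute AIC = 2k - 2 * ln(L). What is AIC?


Compute:
2k = 2*4 = 8.
-2*loglik = -2*(-406) = 812.
AIC = 8 + 812 = 820.

820


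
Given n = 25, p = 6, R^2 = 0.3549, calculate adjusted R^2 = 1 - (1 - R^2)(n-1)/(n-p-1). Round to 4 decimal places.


Adjusted R^2 = 1 - (1 - R^2) * (n-1)/(n-p-1).
(1 - R^2) = 0.6451.
(n-1)/(n-p-1) = 24/18.
(1 - R^2) * (n-1) = 0.6451 * 24 = 15.4824.
Divide by (n-p-1): 15.4824 / 18 = 0.8601.
Adj R^2 = 1 - 0.8601 = 0.1399.

0.1399


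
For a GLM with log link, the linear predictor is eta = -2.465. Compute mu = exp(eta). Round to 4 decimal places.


The inverse log link gives:
mu = exp(-2.465) = 0.0850.

0.0850


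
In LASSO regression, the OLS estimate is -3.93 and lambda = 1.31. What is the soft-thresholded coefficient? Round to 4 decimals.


Absolute value: |-3.93| = 3.93.
Compare to lambda = 1.31.
Since |beta| > lambda, coefficient = sign(beta)*(|beta| - lambda) = -2.6200.

-2.6200


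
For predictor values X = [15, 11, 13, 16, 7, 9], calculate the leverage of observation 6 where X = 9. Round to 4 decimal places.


Compute xbar = 11.8333 with n = 6 observations.
SXX = 60.8333.
Leverage = 1/6 + (9 - 11.8333)^2/60.8333 = 0.2986.

0.2986


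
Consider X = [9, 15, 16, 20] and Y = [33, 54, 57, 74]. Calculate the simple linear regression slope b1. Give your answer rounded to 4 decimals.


The sample means are xbar = 15.0000 and ybar = 54.5000.
Compute S_xx = 62.0000 and S_xy = 229.0000.
Slope b1 = S_xy / S_xx = 229.0000 / 62.0000 = 3.6935.

3.6935


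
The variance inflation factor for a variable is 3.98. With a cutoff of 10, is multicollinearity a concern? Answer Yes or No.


Compare VIF = 3.98 to the threshold of 10.
3.98 < 10, so the answer is No.

No


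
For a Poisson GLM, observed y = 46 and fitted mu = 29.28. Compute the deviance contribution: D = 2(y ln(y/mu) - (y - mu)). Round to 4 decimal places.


First: ln(46/29.28) = 0.451737.
Then: 46 * 0.451737 = 20.779902.
y - mu = 46 - 29.28 = 16.72.
D = 2(20.779902 - 16.72) = 8.119804, which rounds to 8.1198.

8.1198


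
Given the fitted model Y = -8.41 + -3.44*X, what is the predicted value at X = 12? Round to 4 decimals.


Predicted value:
Y = -8.41 + (-3.44)(12) = -8.41 + -41.2800 = -49.6900.

-49.6900


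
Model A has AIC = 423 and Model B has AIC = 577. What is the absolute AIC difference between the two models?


Compute |423 - 577| = 154.
Model A has the smaller AIC.

154


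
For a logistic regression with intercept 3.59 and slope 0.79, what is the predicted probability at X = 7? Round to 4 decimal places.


z = 3.59 + 0.79 * 7 = 9.1200.
Sigmoid: P = 1 / (1 + exp(-9.1200)) = 0.9999.

0.9999


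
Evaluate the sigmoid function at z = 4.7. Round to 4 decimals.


Compute exp(-4.7000) = 0.0091.
Sigmoid = 1 / (1 + 0.0091) = 1 / 1.0091 = 0.9910.

0.9910


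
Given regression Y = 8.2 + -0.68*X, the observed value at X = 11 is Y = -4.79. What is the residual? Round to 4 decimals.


Predicted = 8.2 + -0.68 * 11 = 0.7200.
Residual = -4.79 - 0.7200 = -5.5100.

-5.5100


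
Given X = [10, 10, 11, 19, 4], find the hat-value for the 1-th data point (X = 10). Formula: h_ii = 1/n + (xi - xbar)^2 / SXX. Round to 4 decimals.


Mean of X: xbar = 10.8000.
SXX = 114.8000.
For X = 10: h = 1/5 + (10 - 10.8000)^2/114.8000 = 0.2056.

0.2056


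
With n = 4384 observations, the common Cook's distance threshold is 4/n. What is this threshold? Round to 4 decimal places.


Using the rule of thumb:
Threshold = 4 / 4384 = 0.0009.

0.0009


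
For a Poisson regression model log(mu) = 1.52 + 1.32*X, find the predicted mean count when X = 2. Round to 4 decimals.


Compute eta = 1.52 + 1.32 * 2 = 4.1600.
Apply inverse link: mu = e^4.1600 = 64.0715.

64.0715


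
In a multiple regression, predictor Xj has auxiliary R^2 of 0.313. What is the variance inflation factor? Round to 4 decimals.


Using VIF = 1/(1 - R^2_j):
1 - 0.313 = 0.687.
VIF = 1.4556.

1.4556


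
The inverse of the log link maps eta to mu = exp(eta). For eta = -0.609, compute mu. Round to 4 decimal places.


Apply the inverse link:
mu = e^-0.609 = 0.5439.

0.5439


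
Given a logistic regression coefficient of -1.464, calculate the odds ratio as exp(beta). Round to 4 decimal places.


exp(-1.464) = 0.2313.
So the odds ratio is 0.2313.

0.2313


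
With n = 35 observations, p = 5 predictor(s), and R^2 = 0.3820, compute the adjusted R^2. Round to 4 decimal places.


Using the formula:
(1 - 0.3820) = 0.6180.
Multiply by 34/29: 0.6180 * 34 = 21.0120, then 21.0120 / 29 = 0.7246.
Adj R^2 = 1 - 0.7246 = 0.2754.

0.2754


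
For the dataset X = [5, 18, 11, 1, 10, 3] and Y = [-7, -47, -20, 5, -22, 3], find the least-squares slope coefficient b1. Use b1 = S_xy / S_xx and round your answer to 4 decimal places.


The sample means are xbar = 8.0000 and ybar = -14.6667.
Compute S_xx = 196.0000 and S_xy = -603.0000.
Slope b1 = S_xy / S_xx = -603.0000 / 196.0000 = -3.0765.

-3.0765


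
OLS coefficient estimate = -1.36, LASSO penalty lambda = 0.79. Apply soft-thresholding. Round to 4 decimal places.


Absolute value: |-1.36| = 1.36.
Compare to lambda = 0.79.
Since |beta| > lambda, coefficient = sign(beta)*(|beta| - lambda) = -0.5700.

-0.5700


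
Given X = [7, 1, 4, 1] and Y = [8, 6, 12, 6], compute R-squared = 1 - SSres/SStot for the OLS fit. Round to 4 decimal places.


The fitted line is Y = 6.4242 + 0.4848*X.
SSres = 18.1818, SStot = 24.0000.
R^2 = 1 - SSres/SStot = 0.2424.

0.2424


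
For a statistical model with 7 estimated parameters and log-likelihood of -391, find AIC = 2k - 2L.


Compute:
2k = 2*7 = 14.
-2*loglik = -2*(-391) = 782.
AIC = 14 + 782 = 796.

796


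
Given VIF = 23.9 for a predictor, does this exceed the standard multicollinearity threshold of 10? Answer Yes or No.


The threshold is 10.
VIF = 23.9 is >= 10.
Multicollinearity indication: Yes.

Yes


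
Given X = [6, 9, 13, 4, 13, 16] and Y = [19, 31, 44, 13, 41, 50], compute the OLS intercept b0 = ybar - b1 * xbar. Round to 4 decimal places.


Compute b1 = 3.1544 from the OLS formula.
With xbar = 10.1667 and ybar = 33.0000, the intercept is:
b0 = 33.0000 - 3.1544 * 10.1667 = 0.9298.

0.9298


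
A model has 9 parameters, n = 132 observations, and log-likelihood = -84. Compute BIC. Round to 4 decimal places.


Compute k*ln(n) = 9*ln(132) = 9*4.882802 = 43.945218.
Then -2*loglik = 168.
BIC = 43.945218 + 168 = 211.945218, which rounds to 211.9452.

211.9452


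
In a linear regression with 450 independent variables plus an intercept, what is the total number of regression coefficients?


Each predictor gets one coefficient, plus one intercept.
Total parameters = 450 + 1 = 451.

451


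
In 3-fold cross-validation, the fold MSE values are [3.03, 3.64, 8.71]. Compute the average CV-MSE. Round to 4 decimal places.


Add all fold MSEs: 15.3800.
Divide by k = 3: 15.3800/3 = 5.1267.

5.1267


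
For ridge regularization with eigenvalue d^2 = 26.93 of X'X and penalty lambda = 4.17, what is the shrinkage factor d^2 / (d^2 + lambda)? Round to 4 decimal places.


d^2 + lambda = 26.93 + 4.17 = 31.1000.
Shrinkage factor = 26.93/31.1000 = 0.8659.

0.8659


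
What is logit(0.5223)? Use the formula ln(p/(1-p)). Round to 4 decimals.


The odds are p/(1-p) = 0.5223 / 0.4777 = 1.0934.
logit(p) = ln(1.0934) = 0.0893.

0.0893


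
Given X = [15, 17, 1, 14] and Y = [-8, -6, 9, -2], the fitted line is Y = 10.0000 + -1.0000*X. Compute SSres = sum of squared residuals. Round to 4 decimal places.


Predicted values from Y = 10.0000 + -1.0000*X.
Residuals: [-3.0000, 1.0000, 0.0000, 2.0000].
SSres = 14.0000.

14.0000


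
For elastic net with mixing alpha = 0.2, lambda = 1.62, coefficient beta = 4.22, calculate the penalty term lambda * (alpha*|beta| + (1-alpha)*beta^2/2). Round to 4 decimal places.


Compute:
L1 = 0.2 * 4.22 = 0.8440.
L2 = 0.8 * 4.22^2 / 2 = 7.1234.
Penalty = 1.62 * (0.8440 + 7.1234) = 12.9071.

12.9071


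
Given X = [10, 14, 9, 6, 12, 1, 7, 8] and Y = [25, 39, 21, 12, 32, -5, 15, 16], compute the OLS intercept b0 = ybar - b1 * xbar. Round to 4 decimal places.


First find the slope: b1 = 3.3754.
Means: xbar = 8.3750, ybar = 19.3750.
b0 = ybar - b1 * xbar = 19.3750 - 3.3754 * 8.3750 = -8.8942.

-8.8942


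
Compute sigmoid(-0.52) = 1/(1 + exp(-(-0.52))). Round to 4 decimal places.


exp(0.5200) = 1.6820.
1 + exp(-z) = 2.6820.
sigmoid = 1/2.6820 = 0.3729.

0.3729


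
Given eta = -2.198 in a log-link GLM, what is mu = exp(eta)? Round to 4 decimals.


mu = exp(eta) = exp(-2.198).
= 0.1110.

0.1110


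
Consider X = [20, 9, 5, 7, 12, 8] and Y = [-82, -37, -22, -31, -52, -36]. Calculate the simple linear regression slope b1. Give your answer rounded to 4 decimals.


The sample means are xbar = 10.1667 and ybar = -43.3333.
Compute S_xx = 142.8333 and S_xy = -568.6667.
Slope b1 = S_xy / S_xx = -568.6667 / 142.8333 = -3.9813.

-3.9813


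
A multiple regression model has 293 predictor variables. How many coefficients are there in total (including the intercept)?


Total coefficients = number of predictors + 1 (for the intercept).
= 293 + 1 = 294.

294


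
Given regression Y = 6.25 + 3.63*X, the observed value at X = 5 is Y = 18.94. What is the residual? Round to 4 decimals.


Fitted value at X = 5 is yhat = 6.25 + 3.63*5 = 24.4000.
Residual = 18.94 - 24.4000 = -5.4600.

-5.4600


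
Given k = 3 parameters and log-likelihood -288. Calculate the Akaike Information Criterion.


AIC = 2*3 - 2*(-288).
= 6 + 576 = 582.

582


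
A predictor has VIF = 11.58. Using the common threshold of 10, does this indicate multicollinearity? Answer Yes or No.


Compare VIF = 11.58 to the threshold of 10.
11.58 >= 10, so the answer is Yes.

Yes


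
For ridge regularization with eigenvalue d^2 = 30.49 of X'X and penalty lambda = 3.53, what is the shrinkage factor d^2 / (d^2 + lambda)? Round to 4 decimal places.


d^2 + lambda = 30.49 + 3.53 = 34.0200.
Shrinkage factor = 30.49/34.0200 = 0.8962.

0.8962


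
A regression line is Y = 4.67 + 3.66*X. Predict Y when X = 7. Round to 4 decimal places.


Substitute X = 7 into the equation:
Y = 4.67 + 3.66 * 7 = 4.67 + 25.6200 = 30.2900.

30.2900


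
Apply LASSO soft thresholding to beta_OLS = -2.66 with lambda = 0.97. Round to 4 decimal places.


Check: |-2.66| = 2.66 vs lambda = 0.97.
Since |beta| > lambda, coefficient = sign(beta)*(|beta| - lambda) = -1.6900.
Soft-thresholded coefficient = -1.6900.

-1.6900


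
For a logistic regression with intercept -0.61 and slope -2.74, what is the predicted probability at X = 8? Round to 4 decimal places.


Compute z = -0.61 + (-2.74)(8) = -22.5300.
exp(-z) = 6090524257.8747.
P = 1/(1 + 6090524257.8747) = 0.0000.

0.0000


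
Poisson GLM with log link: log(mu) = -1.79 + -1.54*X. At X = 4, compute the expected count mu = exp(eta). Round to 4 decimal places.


Compute eta = -1.79 + -1.54 * 4 = -7.9500.
Apply inverse link: mu = e^-7.9500 = 0.0004.

0.0004


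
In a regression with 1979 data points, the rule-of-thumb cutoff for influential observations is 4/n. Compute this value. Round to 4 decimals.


Using the rule of thumb:
Threshold = 4 / 1979 = 0.0020.

0.0020


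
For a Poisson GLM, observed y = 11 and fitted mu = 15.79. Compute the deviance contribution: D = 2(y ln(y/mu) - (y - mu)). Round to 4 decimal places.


y/mu = 11/15.79 = 0.696643 (approx.), and ln(11/15.79) = -0.361482.
y * ln(y/mu) = 11 * -0.361482 = -3.976302.
y - mu = -4.79.
D = 2 * (-3.976302 - -4.79) = 1.627396, which rounds to 1.6274.

1.6274


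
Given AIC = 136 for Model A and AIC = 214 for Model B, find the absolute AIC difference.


|AIC_A - AIC_B| = |136 - 214| = 78.
Model A is preferred (lower AIC).

78


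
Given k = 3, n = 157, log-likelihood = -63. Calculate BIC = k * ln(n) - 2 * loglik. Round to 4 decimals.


k * ln(n) = 3 * ln(157) = 3 * 5.056246 = 15.168738.
-2 * loglik = -2 * (-63) = 126.
BIC = 15.168738 + 126 = 141.168738, which rounds to 141.1687.

141.1687


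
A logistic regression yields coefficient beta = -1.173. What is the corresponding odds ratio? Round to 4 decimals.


exp(-1.173) = 0.3094.
So the odds ratio is 0.3094.

0.3094


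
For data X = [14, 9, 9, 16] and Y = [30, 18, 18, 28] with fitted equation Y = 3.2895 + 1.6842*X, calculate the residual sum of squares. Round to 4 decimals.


For each point, residual = actual - predicted.
Residuals: [3.1317, -0.4473, -0.4473, -2.2367].
Sum of squared residuals = 15.2105.

15.2105


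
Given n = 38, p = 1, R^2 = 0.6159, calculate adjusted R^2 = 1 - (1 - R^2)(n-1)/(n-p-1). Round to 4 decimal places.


Adjusted R^2 = 1 - (1 - R^2) * (n-1)/(n-p-1).
(1 - R^2) = 0.3841.
(n-1)/(n-p-1) = 37/36.
(1 - R^2) * (n-1) = 0.3841 * 37 = 14.2117.
Divide by (n-p-1): 14.2117 / 36 = 0.3948.
Adj R^2 = 1 - 0.3948 = 0.6052.

0.6052


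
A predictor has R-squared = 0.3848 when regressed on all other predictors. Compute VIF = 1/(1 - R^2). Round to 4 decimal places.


Using VIF = 1/(1 - R^2_j):
1 - 0.3848 = 0.6152.
VIF = 1.6255.

1.6255


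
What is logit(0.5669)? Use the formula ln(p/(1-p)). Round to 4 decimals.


The odds are p/(1-p) = 0.5669 / 0.4331 = 1.3089.
logit(p) = ln(1.3089) = 0.2692.

0.2692


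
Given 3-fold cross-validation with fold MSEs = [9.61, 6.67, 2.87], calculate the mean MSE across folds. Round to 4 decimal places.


Add all fold MSEs: 19.1500.
Divide by k = 3: 19.1500/3 = 6.3833.

6.3833


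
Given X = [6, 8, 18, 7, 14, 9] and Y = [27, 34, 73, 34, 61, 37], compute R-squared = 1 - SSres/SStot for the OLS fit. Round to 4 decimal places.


Fit the OLS line: b0 = 4.2287, b1 = 3.8811.
SSres = 20.4543.
SStot = 1667.3333.
R^2 = 1 - 20.4543/1667.3333 = 0.9877.

0.9877


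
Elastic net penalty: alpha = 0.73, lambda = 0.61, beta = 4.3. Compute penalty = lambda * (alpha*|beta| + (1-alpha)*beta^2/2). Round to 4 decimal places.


alpha * |beta| = 0.73 * 4.3 = 3.1390.
(1-alpha) * beta^2/2 = 0.27 * 18.4900/2 = 2.4962.
Total = 0.61 * (3.1390 + 2.4962) = 3.4374.

3.4374


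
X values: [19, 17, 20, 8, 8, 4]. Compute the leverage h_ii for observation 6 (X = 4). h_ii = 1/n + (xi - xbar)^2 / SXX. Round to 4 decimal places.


n = 6, xbar = 12.6667.
SXX = sum((xi - xbar)^2) = 231.3333.
h = 1/6 + (4 - 12.6667)^2 / 231.3333 = 0.4914.

0.4914


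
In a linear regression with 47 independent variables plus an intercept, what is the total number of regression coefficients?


Total coefficients = number of predictors + 1 (for the intercept).
= 47 + 1 = 48.

48


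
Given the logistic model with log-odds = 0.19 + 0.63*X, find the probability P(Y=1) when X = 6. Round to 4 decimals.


z = 0.19 + 0.63 * 6 = 3.9700.
Sigmoid: P = 1 / (1 + exp(-3.9700)) = 0.9815.

0.9815


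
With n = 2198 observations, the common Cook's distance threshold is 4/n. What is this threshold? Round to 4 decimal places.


Using the rule of thumb:
Threshold = 4 / 2198 = 0.0018.

0.0018


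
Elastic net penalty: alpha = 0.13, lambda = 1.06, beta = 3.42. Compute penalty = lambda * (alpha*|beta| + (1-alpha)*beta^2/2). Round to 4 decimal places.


Compute:
L1 = 0.13 * 3.42 = 0.4446.
L2 = 0.87 * 3.42^2 / 2 = 5.0879.
Penalty = 1.06 * (0.4446 + 5.0879) = 5.8645.

5.8645


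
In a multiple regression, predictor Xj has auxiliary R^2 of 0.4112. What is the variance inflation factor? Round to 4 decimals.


Using VIF = 1/(1 - R^2_j):
1 - 0.4112 = 0.5888.
VIF = 1.6984.

1.6984


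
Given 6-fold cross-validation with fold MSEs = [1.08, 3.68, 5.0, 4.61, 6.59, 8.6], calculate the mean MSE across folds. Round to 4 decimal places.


Add all fold MSEs: 29.5600.
Divide by k = 6: 29.5600/6 = 4.9267.

4.9267


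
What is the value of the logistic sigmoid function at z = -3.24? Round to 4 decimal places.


Compute exp(3.2400) = 25.5337.
Sigmoid = 1 / (1 + 25.5337) = 1 / 26.5337 = 0.0377.

0.0377


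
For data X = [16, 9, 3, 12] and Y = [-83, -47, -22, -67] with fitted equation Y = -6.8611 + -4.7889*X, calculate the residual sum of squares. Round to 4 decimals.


Compute predicted values, then residuals = yi - yhat_i.
Residuals: [0.4835, 2.9612, -0.7722, -2.6721].
SSres = sum(residual^2) = 16.7389.

16.7389


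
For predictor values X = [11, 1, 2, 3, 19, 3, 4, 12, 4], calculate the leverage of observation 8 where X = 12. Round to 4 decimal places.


Compute xbar = 6.5556 with n = 9 observations.
SXX = 294.2222.
Leverage = 1/9 + (12 - 6.5556)^2/294.2222 = 0.2119.

0.2119


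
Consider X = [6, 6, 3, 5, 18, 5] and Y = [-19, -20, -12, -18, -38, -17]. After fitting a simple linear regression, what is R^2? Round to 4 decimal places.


Fit the OLS line: b0 = -8.9364, b1 = -1.6368.
SSres = 5.9614.
SStot = 399.3333.
R^2 = 1 - 5.9614/399.3333 = 0.9851.

0.9851


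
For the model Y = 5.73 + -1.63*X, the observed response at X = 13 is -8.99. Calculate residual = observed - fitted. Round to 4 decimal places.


Compute yhat = 5.73 + (-1.63)(13) = -15.4600.
Residual = actual - predicted = -8.99 - -15.4600 = 6.4700.

6.4700


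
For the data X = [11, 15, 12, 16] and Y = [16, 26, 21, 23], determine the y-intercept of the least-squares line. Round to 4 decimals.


First find the slope: b1 = 1.4706.
Means: xbar = 13.5000, ybar = 21.5000.
b0 = ybar - b1 * xbar = 21.5000 - 1.4706 * 13.5000 = 1.6471.

1.6471


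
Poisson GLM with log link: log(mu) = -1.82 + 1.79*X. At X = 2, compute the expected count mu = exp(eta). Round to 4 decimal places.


Compute eta = -1.82 + 1.79 * 2 = 1.7600.
Apply inverse link: mu = e^1.7600 = 5.8124.

5.8124


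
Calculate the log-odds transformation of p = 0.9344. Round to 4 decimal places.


Compute the odds: 0.9344/0.0656 = 14.2439.
Take the natural log: ln(14.2439) = 2.6563.

2.6563


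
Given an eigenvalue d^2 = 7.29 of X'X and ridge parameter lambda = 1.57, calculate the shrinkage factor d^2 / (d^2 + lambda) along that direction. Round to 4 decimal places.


Compute the denominator: 7.29 + 1.57 = 8.8600.
Shrinkage factor = 7.29 / 8.8600 = 0.8228.

0.8228


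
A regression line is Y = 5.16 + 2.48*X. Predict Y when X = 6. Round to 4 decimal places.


Plug X = 6 into Y = 5.16 + 2.48*X:
Y = 5.16 + 14.8800 = 20.0400.

20.0400


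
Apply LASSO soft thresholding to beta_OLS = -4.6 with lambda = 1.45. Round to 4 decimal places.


Check: |-4.6| = 4.6 vs lambda = 1.45.
Since |beta| > lambda, coefficient = sign(beta)*(|beta| - lambda) = -3.1500.
Soft-thresholded coefficient = -3.1500.

-3.1500


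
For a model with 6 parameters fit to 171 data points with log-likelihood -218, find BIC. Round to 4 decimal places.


k * ln(n) = 6 * ln(171) = 6 * 5.141664 = 30.849984.
-2 * loglik = -2 * (-218) = 436.
BIC = 30.849984 + 436 = 466.849984, which rounds to 466.8500.

466.8500


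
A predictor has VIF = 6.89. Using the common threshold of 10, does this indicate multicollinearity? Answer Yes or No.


The threshold is 10.
VIF = 6.89 is < 10.
Multicollinearity indication: No.

No


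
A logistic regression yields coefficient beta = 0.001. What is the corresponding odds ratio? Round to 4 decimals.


exp(0.001) = 1.0010.
So the odds ratio is 1.0010.

1.0010


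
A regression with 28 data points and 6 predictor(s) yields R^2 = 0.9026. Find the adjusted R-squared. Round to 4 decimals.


Plug in: Adj R^2 = 1 - (1 - 0.9026) * 27/21.
= 1 - 0.0974 * 27/21
= 1 - 2.6298 / 21
= 1 - 0.1252 = 0.8748.

0.8748
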